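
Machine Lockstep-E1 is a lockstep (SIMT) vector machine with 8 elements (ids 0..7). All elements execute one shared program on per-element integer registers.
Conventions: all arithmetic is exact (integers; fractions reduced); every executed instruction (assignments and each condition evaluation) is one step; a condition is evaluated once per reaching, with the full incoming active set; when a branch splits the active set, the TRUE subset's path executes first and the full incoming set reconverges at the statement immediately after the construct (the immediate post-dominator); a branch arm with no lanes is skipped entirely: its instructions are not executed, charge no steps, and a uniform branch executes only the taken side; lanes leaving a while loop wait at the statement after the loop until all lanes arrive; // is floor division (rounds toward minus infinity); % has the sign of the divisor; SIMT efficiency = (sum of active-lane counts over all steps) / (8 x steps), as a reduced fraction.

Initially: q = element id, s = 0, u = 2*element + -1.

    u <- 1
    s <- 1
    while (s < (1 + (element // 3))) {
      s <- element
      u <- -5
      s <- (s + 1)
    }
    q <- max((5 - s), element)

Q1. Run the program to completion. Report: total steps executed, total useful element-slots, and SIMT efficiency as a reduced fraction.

Answer: 8 steps, 52 useful, 13/16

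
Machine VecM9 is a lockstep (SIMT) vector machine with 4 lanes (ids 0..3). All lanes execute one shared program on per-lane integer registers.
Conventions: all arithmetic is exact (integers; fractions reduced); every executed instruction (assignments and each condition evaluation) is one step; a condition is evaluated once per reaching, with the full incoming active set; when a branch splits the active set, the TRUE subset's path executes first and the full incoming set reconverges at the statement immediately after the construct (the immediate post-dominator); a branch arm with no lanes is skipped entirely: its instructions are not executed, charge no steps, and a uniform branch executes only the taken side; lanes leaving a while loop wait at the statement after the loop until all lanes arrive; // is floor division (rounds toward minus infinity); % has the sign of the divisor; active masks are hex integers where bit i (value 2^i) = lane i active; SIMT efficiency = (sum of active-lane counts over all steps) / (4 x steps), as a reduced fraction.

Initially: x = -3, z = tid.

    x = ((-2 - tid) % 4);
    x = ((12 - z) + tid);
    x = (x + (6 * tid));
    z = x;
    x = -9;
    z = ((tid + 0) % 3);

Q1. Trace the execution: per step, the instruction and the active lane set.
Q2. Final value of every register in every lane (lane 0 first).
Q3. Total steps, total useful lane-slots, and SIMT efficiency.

step 0: x <- ((-2 - tid) % 4)        0xf
step 1: x <- ((12 - z) + tid)        0xf
step 2: x <- (x + (6 * tid))         0xf
step 3: z <- x                       0xf
step 4: x <- -9                      0xf
step 5: z <- ((tid + 0) % 3)         0xf

Answer: 6 steps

x: -9,-9,-9,-9
z: 0,1,2,0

steps = 6; useful = 24; efficiency = 24/24 = 1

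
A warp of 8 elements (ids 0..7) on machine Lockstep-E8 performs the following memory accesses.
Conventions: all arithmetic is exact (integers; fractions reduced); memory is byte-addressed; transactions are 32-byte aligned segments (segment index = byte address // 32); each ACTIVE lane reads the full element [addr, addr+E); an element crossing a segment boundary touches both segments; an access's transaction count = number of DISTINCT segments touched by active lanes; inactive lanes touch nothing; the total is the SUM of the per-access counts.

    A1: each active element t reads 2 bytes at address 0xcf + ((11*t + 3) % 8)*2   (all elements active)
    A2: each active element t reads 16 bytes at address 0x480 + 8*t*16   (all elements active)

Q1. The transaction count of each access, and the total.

A1: 1 transaction
A2: 8 transactions

Answer: 1,8; total 9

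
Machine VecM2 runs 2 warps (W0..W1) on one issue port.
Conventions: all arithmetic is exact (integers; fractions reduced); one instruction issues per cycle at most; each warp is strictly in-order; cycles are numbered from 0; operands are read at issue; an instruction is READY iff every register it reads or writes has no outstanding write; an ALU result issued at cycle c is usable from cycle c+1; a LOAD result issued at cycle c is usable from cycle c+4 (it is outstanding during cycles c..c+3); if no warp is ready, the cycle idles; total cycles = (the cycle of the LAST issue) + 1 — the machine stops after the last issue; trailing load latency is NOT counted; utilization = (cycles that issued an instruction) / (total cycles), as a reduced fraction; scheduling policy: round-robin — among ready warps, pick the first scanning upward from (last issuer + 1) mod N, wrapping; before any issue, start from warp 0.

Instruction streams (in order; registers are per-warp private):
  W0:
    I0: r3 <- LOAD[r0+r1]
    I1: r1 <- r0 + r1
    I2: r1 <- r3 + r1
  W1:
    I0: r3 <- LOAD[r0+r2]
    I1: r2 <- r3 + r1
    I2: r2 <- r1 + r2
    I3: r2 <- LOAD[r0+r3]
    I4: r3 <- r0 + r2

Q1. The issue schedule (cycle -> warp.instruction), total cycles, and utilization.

cycle 0: W0.I0
cycle 1: W1.I0
cycle 2: W0.I1
cycle 3: idle
cycle 4: W0.I2
cycle 5: W1.I1
cycle 6: W1.I2
cycle 7: W1.I3
cycle 8: idle
cycle 9: idle
cycle 10: idle
cycle 11: W1.I4

Answer: 12 cycles, utilization 2/3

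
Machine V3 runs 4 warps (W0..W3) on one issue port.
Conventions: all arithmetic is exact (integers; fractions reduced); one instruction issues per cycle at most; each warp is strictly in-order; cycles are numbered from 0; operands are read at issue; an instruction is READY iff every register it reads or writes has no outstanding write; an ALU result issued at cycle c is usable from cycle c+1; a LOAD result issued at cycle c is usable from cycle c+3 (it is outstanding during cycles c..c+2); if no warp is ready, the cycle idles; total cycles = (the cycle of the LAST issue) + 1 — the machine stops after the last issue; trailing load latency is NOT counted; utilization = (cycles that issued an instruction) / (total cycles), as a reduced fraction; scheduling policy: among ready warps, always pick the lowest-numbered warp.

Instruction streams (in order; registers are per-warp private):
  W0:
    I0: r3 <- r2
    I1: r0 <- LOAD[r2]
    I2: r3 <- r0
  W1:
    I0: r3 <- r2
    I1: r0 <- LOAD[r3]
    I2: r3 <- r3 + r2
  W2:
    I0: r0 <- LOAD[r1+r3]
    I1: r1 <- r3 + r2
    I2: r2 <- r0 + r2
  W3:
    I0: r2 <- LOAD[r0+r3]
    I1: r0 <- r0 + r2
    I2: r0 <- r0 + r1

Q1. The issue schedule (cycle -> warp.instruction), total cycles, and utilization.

cycle 0: W0.I0
cycle 1: W0.I1
cycle 2: W1.I0
cycle 3: W1.I1
cycle 4: W0.I2
cycle 5: W1.I2
cycle 6: W2.I0
cycle 7: W2.I1
cycle 8: W3.I0
cycle 9: W2.I2
cycle 10: idle
cycle 11: W3.I1
cycle 12: W3.I2

Answer: 13 cycles, utilization 12/13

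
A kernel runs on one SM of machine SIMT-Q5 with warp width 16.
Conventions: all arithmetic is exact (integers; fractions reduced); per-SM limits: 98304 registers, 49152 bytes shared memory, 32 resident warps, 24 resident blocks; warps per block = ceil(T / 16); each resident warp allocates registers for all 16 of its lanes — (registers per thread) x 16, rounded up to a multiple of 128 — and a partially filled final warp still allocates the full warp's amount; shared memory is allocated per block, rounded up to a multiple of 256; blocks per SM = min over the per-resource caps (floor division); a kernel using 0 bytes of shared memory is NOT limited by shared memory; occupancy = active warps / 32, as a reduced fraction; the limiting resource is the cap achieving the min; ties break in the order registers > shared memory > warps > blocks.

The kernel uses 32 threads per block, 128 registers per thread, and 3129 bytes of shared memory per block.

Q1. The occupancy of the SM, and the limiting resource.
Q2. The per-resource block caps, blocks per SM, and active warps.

Answer: occupancy 7/8, limited by shared memory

registers: 24 blocks
shared memory: 14 blocks
warps: 16 blocks
blocks: 24 blocks

Answer: 14 blocks, 28 active warps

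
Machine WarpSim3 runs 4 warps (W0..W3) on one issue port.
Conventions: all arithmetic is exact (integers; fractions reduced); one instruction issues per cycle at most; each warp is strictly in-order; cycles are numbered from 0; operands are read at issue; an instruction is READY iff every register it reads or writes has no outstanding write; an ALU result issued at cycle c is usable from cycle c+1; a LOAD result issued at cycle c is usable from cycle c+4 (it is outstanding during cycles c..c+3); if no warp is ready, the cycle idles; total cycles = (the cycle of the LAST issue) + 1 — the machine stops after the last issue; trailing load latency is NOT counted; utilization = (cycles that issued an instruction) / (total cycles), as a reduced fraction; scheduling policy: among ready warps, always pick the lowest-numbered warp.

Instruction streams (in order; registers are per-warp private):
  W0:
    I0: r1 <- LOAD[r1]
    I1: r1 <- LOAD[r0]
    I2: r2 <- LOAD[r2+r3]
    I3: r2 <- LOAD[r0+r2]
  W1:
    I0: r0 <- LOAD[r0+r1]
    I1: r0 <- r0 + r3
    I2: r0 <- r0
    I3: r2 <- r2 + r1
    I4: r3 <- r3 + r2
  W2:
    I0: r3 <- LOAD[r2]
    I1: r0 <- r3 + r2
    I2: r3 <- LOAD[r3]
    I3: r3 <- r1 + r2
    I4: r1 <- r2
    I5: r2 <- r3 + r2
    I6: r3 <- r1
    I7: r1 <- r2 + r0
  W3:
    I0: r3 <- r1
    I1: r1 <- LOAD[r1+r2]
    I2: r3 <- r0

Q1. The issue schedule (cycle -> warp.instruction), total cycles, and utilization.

cycle 0: W0.I0
cycle 1: W1.I0
cycle 2: W2.I0
cycle 3: W3.I0
cycle 4: W0.I1
cycle 5: W0.I2
cycle 6: W1.I1
cycle 7: W1.I2
cycle 8: W1.I3
cycle 9: W0.I3
cycle 10: W1.I4
cycle 11: W2.I1
cycle 12: W2.I2
cycle 13: W3.I1
cycle 14: W3.I2
cycle 15: idle
cycle 16: W2.I3
cycle 17: W2.I4
cycle 18: W2.I5
cycle 19: W2.I6
cycle 20: W2.I7

Answer: 21 cycles, utilization 20/21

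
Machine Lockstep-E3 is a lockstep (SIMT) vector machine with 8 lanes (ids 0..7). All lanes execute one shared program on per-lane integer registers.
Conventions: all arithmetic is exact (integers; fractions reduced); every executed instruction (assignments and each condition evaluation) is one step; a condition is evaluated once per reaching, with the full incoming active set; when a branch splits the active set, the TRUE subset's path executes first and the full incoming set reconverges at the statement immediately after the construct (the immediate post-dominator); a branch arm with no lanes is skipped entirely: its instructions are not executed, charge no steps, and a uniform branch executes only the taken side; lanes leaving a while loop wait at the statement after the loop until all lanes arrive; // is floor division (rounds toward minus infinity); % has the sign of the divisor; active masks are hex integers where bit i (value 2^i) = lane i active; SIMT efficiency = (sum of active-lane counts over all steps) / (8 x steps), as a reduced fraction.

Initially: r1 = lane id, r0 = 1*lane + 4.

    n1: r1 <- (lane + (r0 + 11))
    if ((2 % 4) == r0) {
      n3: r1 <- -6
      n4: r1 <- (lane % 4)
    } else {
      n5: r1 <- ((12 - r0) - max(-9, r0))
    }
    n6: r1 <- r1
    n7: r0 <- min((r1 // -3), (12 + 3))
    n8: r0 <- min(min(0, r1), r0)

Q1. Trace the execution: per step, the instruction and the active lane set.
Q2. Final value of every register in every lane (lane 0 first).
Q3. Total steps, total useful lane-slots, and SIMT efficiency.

step 0: r1 <- (lane + (r0 + 11))     0xff
step 1: eval ((2 % 4) == r0)         0xff
step 2: r1 <- ((12 - r0) - max(-9, r0)) 0xff
step 3: r1 <- r1                     0xff
step 4: r0 <- min((r1 // -3), (12 + 3)) 0xff
step 5: r0 <- min(min(0, r1), r0)    0xff

Answer: 6 steps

r1: 4,2,0,-2,-4,-6,-8,-10
r0: -2,-1,0,-2,-4,-6,-8,-10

steps = 6; useful = 48; efficiency = 48/48 = 1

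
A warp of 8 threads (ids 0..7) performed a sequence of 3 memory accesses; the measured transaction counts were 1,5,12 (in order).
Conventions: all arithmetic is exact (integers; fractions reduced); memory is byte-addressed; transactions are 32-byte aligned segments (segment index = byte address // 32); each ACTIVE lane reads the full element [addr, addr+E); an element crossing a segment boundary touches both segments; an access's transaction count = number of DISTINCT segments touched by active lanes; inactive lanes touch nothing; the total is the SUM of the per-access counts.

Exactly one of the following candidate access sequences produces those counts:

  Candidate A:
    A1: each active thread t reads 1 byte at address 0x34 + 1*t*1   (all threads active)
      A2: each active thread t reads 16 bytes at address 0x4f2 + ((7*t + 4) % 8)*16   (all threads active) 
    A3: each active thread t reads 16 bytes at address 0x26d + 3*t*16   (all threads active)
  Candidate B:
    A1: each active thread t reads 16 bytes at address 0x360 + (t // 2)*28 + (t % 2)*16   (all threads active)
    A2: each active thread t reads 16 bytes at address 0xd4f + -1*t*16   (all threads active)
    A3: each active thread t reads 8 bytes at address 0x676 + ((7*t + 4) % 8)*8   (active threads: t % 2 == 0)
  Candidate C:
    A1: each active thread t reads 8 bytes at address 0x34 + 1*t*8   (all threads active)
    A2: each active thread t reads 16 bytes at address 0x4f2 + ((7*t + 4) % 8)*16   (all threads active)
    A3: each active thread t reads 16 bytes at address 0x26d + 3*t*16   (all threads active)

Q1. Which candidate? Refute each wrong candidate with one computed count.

B: A1 gives 4 transactions, not 1
C: A1 gives 3 transactions, not 1
A: all counts match (1,5,12)

Answer: A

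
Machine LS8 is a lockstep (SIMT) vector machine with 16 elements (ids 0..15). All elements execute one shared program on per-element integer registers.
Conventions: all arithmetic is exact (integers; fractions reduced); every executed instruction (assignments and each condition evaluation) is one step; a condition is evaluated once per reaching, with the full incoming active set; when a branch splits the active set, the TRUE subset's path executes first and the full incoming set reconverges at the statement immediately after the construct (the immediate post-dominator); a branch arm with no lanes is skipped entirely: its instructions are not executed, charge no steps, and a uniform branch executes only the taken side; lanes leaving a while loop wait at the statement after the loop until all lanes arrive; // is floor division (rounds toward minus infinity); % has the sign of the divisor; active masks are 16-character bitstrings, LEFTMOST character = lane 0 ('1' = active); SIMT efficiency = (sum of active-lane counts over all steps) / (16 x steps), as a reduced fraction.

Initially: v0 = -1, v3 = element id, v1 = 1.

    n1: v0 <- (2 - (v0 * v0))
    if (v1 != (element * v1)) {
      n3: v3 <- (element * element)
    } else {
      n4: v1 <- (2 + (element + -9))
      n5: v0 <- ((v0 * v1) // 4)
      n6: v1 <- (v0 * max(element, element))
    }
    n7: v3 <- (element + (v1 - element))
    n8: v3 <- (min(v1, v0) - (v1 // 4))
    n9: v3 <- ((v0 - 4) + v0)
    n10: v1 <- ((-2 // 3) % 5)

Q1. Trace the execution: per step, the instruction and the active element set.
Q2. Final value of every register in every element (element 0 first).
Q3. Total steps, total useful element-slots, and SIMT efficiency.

step 0: v0 <- (2 - (v0 * v0))        1111111111111111
step 1: eval (v1 != (element * v1))  1111111111111111
step 2: v3 <- (element * element)    1011111111111111
step 3: v1 <- (2 + (element + -9))   0100000000000000
step 4: v0 <- ((v0 * v1) // 4)       0100000000000000
step 5: v1 <- (v0 * max(element, element)) 0100000000000000
step 6: v3 <- (element + (v1 - element)) 1111111111111111
step 7: v3 <- (min(v1, v0) - (v1 // 4)) 1111111111111111
step 8: v3 <- ((v0 - 4) + v0)        1111111111111111
step 9: v1 <- ((-2 // 3) % 5)        1111111111111111

Answer: 10 steps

v0: 1,-2,1,1,1,1,1,1,1,1,1,1,1,1,1,1
v3: -2,-8,-2,-2,-2,-2,-2,-2,-2,-2,-2,-2,-2,-2,-2,-2
v1: 4,4,4,4,4,4,4,4,4,4,4,4,4,4,4,4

steps = 10; useful = 114; efficiency = 114/160 = 57/80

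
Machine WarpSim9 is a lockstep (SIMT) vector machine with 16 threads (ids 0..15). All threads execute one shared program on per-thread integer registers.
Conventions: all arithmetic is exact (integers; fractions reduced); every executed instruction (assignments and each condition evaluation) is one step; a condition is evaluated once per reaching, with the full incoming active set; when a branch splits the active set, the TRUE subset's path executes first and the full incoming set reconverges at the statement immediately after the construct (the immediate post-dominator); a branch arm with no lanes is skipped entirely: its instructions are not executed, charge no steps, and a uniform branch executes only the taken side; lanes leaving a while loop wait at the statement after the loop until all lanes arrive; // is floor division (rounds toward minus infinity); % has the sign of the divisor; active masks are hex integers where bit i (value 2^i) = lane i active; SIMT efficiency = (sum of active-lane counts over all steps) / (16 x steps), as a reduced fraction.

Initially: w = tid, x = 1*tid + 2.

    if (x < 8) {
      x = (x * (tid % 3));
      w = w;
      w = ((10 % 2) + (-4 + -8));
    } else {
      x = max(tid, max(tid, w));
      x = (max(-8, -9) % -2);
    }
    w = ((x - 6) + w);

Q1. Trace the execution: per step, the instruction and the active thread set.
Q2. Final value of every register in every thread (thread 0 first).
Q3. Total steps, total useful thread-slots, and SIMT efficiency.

step 0: eval (x < 8)                 0xffff
step 1: x <- (x * (tid % 3))         0x003f
step 2: w <- w                       0x003f
step 3: w <- ((10 % 2) + (-4 + -8))  0x003f
step 4: x <- max(tid, max(tid, w))   0xffc0
step 5: x <- (max(-8, -9) % -2)      0xffc0
step 6: w <- ((x - 6) + w)           0xffff

Answer: 7 steps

w: -18,-15,-10,-18,-12,-4,0,1,2,3,4,5,6,7,8,9
x: 0,3,8,0,6,14,0,0,0,0,0,0,0,0,0,0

steps = 7; useful = 70; efficiency = 70/112 = 5/8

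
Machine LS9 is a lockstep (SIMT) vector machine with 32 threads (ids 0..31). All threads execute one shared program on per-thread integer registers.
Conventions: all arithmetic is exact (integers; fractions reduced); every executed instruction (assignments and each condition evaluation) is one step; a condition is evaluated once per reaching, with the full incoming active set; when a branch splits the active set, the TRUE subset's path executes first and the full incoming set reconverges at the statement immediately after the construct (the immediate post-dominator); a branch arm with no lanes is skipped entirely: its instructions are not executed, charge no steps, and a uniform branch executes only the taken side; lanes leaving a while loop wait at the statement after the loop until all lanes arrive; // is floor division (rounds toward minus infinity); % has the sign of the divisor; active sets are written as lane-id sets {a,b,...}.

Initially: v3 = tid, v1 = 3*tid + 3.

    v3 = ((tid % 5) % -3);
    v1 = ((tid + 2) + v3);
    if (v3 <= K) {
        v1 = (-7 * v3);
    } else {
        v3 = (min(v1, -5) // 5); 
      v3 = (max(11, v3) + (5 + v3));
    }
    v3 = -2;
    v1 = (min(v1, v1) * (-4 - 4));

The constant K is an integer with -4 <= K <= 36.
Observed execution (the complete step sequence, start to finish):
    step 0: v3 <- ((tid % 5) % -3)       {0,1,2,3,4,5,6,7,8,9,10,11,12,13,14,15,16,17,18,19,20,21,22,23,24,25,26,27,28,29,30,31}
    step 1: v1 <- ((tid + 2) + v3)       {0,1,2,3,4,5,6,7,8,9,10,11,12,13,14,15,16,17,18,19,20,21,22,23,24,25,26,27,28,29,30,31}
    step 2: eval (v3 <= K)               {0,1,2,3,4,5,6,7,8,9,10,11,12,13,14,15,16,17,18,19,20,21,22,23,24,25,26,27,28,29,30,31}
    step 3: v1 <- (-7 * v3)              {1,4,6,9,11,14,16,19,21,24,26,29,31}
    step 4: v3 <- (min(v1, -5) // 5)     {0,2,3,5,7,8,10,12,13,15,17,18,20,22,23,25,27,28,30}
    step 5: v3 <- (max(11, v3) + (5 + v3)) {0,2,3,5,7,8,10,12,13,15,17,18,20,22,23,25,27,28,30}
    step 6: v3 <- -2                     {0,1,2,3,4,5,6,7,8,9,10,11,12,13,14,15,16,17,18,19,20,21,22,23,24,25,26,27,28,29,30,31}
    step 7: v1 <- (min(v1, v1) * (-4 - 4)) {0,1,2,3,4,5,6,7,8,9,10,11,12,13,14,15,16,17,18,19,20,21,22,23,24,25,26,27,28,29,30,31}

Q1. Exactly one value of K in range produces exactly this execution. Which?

Answer: K = -2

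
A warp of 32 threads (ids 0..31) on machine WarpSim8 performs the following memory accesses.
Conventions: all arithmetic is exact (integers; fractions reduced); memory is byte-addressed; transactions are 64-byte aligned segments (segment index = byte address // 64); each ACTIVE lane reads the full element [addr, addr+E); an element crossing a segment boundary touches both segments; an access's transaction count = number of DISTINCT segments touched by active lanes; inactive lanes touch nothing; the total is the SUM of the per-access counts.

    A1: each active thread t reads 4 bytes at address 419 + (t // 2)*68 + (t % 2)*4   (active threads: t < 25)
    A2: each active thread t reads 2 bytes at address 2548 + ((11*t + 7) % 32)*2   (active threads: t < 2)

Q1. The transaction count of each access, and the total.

A1: 14 transactions
A2: 1 transaction

Answer: 14,1; total 15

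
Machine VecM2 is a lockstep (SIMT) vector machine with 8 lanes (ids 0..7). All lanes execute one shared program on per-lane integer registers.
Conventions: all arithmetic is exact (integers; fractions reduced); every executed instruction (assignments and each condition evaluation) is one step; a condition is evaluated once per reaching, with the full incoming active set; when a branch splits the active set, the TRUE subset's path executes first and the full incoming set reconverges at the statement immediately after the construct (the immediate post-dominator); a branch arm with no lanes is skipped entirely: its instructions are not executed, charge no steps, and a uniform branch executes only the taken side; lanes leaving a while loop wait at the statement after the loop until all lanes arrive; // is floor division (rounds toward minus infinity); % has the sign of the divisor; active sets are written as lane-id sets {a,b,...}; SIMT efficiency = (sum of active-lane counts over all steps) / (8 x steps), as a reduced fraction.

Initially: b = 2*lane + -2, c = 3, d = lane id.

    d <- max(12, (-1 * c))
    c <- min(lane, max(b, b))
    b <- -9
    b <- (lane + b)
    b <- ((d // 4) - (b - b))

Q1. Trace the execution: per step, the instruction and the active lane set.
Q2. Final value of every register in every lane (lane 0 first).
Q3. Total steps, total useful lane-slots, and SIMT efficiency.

step 0: d <- max(12, (-1 * c))       {0,1,2,3,4,5,6,7}
step 1: c <- min(lane, max(b, b))    {0,1,2,3,4,5,6,7}
step 2: b <- -9                      {0,1,2,3,4,5,6,7}
step 3: b <- (lane + b)              {0,1,2,3,4,5,6,7}
step 4: b <- ((d // 4) - (b - b))    {0,1,2,3,4,5,6,7}

Answer: 5 steps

b: 3,3,3,3,3,3,3,3
c: -2,0,2,3,4,5,6,7
d: 12,12,12,12,12,12,12,12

steps = 5; useful = 40; efficiency = 40/40 = 1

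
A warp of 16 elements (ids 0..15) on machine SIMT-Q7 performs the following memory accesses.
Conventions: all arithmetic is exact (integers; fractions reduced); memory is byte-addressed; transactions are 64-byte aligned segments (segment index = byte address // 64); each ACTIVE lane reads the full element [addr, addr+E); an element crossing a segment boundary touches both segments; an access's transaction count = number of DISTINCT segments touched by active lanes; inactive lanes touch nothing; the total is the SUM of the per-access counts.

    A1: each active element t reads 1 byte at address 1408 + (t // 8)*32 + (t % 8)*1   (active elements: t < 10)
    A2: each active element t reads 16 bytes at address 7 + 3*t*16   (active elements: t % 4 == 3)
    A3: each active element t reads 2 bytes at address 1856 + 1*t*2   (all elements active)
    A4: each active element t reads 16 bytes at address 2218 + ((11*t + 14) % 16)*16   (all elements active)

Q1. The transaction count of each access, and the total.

A1: 1 transaction
A2: 4 transactions
A3: 1 transaction
A4: 5 transactions

Answer: 1,4,1,5; total 11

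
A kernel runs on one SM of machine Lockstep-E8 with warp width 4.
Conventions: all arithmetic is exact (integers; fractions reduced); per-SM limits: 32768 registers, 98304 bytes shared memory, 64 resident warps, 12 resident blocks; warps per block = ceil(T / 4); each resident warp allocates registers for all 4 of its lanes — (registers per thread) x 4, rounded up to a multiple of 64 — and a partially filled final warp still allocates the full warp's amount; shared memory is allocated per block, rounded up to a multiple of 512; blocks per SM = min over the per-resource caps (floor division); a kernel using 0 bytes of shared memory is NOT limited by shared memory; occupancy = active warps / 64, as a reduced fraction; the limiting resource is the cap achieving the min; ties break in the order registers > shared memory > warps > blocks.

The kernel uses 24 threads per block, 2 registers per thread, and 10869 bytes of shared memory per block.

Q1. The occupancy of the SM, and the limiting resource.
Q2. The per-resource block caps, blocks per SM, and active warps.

Answer: occupancy 3/4, limited by shared memory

registers: 85 blocks
shared memory: 8 blocks
warps: 10 blocks
blocks: 12 blocks

Answer: 8 blocks, 48 active warps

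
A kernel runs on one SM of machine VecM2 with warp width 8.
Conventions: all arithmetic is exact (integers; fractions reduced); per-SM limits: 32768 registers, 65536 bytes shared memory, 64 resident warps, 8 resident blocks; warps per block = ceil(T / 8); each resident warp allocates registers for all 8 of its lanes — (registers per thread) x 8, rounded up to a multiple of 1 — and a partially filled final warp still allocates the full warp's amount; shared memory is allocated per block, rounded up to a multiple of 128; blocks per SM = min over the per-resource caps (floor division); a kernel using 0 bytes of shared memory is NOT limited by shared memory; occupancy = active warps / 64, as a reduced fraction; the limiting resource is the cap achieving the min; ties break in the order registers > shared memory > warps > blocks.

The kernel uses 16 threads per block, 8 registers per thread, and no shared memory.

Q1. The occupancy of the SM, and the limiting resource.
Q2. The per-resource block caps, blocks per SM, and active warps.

Answer: occupancy 1/4, limited by blocks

registers: 256 blocks
shared memory: no limit (kernel uses none)
warps: 32 blocks
blocks: 8 blocks

Answer: 8 blocks, 16 active warps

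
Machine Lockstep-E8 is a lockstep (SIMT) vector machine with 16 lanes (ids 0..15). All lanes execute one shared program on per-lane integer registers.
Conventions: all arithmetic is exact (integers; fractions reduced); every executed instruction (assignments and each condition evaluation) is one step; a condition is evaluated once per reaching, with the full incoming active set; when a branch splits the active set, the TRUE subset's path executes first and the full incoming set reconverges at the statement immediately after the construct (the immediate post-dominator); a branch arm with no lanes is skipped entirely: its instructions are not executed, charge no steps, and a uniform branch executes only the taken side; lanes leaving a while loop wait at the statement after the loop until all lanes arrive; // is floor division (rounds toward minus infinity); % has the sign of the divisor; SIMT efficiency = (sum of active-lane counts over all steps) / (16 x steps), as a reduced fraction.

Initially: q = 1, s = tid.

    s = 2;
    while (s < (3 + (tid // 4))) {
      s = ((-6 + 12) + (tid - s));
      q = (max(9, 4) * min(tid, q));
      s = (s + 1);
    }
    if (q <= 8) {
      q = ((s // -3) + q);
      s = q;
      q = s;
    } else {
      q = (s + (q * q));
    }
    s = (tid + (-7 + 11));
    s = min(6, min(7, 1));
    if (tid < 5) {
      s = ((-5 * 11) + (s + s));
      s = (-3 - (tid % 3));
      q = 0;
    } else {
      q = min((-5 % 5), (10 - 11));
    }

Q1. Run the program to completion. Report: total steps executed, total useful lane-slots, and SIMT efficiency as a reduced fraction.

Answer: 18 steps, 204 useful, 17/24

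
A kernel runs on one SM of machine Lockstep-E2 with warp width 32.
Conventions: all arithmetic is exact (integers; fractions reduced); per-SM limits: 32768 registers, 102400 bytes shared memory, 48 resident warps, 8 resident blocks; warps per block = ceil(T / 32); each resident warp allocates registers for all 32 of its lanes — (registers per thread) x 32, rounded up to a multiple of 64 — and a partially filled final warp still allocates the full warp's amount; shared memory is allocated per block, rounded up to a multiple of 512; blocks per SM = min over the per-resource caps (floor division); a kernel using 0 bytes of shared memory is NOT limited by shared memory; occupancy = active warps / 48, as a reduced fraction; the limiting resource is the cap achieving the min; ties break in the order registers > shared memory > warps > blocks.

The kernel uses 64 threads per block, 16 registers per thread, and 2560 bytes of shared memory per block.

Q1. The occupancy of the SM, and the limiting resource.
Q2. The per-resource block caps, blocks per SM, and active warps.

Answer: occupancy 1/3, limited by blocks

registers: 32 blocks
shared memory: 40 blocks
warps: 24 blocks
blocks: 8 blocks

Answer: 8 blocks, 16 active warps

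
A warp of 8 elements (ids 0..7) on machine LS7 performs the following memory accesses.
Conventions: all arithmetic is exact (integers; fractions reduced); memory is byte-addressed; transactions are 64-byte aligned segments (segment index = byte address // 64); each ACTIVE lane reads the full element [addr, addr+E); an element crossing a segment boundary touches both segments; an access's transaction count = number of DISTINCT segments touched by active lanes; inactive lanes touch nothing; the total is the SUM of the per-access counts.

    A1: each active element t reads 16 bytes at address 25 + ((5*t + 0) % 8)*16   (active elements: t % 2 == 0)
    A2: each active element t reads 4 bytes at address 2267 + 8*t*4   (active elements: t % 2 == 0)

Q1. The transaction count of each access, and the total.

A1: 3 transactions
A2: 4 transactions

Answer: 3,4; total 7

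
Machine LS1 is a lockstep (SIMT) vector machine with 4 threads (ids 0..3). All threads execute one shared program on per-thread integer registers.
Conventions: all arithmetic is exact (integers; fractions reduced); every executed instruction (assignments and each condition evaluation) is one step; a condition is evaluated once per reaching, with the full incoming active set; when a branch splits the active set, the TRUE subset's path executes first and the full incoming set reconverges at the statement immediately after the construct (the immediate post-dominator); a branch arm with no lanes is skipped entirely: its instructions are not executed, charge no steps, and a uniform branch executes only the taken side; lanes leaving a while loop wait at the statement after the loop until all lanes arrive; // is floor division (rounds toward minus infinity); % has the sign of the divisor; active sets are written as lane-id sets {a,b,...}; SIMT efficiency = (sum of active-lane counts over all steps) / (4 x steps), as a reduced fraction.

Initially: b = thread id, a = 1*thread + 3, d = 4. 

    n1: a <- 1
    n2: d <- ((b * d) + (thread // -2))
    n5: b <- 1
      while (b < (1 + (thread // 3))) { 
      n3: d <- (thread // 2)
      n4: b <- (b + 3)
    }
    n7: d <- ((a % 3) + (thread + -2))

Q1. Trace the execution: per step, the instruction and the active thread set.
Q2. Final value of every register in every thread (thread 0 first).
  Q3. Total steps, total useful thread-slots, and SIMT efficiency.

step 0: a <- 1                       {0,1,2,3}
step 1: d <- ((b * d) + (thread // -2)) {0,1,2,3}
step 2: b <- 1                       {0,1,2,3}
step 3: eval (b < (1 + (thread // 3))) {0,1,2,3}
step 4: d <- (thread // 2)           {3}
step 5: b <- (b + 3)                 {3}
step 6: eval (b < (1 + (thread // 3))) {3}
step 7: d <- ((a % 3) + (thread + -2)) {0,1,2,3}

Answer: 8 steps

b: 1,1,1,4
a: 1,1,1,1
d: -1,0,1,2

steps = 8; useful = 23; efficiency = 23/32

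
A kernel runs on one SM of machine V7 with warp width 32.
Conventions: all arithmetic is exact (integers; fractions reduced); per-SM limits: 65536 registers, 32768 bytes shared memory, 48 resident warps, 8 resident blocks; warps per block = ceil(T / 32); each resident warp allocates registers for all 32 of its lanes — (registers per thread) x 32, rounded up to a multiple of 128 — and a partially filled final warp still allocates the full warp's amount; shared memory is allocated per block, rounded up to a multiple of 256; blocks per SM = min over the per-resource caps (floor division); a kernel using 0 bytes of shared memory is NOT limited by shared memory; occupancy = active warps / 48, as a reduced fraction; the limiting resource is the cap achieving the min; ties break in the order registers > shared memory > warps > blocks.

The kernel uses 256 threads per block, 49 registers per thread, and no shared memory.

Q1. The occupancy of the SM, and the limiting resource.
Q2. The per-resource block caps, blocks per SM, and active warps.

Answer: occupancy 2/3, limited by registers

registers: 4 blocks
shared memory: no limit (kernel uses none)
warps: 6 blocks
blocks: 8 blocks

Answer: 4 blocks, 32 active warps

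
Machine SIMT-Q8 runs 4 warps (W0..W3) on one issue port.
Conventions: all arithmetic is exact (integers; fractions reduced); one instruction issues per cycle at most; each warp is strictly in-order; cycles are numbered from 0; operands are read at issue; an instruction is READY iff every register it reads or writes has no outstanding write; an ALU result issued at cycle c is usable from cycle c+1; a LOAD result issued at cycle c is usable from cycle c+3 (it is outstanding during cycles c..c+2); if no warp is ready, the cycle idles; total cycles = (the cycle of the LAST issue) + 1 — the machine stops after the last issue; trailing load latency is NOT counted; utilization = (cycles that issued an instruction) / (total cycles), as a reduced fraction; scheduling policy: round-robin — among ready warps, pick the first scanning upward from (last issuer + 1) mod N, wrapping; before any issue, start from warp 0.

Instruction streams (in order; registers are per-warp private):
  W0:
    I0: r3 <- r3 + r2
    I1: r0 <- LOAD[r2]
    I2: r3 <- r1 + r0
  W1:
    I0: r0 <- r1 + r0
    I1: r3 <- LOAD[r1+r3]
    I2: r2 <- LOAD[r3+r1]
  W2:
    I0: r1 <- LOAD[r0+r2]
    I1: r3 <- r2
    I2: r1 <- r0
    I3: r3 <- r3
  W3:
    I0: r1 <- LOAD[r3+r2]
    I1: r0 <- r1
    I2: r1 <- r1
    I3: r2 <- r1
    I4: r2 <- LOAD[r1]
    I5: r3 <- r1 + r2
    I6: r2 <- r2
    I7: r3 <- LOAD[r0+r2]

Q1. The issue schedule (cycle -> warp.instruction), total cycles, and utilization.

cycle 0: W0.I0
cycle 1: W1.I0
cycle 2: W2.I0
cycle 3: W3.I0
cycle 4: W0.I1
cycle 5: W1.I1
cycle 6: W2.I1
cycle 7: W3.I1
cycle 8: W0.I2
cycle 9: W1.I2
cycle 10: W2.I2
cycle 11: W3.I2
cycle 12: W2.I3
cycle 13: W3.I3
cycle 14: W3.I4
cycle 15: idle
cycle 16: idle
cycle 17: W3.I5
cycle 18: W3.I6
cycle 19: W3.I7

Answer: 20 cycles, utilization 9/10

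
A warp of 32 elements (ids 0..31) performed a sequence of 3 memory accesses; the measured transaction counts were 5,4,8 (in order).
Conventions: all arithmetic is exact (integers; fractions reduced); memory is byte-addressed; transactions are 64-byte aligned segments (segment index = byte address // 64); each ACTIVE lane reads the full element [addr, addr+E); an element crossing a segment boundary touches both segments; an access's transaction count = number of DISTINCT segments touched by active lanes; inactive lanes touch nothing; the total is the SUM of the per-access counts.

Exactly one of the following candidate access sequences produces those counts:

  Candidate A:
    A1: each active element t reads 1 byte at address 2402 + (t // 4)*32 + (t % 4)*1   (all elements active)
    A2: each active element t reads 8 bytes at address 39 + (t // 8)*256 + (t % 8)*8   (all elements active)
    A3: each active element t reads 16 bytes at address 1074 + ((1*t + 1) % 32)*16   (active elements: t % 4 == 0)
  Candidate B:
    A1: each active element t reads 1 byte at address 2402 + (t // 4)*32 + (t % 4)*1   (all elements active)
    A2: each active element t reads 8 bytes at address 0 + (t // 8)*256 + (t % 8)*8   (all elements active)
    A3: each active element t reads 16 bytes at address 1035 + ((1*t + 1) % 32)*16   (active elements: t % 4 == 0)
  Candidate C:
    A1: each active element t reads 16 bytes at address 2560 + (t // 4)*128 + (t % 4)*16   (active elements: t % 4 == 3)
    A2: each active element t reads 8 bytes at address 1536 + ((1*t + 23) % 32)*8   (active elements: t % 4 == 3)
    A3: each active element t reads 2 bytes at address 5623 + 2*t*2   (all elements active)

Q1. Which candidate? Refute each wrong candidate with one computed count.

A: A2 gives 8 transactions, not 4
C: A1 gives 8 transactions, not 5
B: all counts match (5,4,8)

Answer: B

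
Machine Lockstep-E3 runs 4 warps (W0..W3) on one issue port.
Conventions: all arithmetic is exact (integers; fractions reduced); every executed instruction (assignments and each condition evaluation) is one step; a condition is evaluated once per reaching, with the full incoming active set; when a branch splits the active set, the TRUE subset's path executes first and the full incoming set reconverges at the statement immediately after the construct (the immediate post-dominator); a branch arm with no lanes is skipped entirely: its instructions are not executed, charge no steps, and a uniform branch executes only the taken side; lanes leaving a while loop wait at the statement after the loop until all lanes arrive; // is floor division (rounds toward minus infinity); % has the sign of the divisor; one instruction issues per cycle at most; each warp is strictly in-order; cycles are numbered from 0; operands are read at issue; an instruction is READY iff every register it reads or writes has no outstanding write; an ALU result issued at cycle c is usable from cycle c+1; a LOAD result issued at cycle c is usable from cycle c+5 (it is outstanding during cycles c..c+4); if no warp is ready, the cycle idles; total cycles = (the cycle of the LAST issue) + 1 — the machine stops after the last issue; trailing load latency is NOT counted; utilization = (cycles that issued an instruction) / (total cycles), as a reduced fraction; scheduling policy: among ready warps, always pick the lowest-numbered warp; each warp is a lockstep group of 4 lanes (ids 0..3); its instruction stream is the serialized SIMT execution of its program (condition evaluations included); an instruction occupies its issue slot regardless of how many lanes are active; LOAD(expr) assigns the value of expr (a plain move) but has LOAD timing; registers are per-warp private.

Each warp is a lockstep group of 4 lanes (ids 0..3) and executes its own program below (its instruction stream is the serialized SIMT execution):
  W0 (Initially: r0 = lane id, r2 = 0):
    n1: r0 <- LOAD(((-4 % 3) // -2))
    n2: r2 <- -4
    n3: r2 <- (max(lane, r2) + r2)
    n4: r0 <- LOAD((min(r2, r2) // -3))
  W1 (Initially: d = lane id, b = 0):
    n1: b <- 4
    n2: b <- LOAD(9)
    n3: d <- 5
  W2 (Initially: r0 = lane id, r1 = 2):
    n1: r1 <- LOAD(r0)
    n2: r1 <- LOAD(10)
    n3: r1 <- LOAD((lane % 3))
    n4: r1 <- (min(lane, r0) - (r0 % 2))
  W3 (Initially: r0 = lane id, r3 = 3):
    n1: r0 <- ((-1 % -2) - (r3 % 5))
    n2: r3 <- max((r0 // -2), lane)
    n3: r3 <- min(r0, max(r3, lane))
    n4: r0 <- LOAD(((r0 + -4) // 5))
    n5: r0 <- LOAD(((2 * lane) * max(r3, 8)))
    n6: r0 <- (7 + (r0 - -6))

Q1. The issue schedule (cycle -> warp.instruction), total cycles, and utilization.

cycle 0: W0.I0
cycle 1: W0.I1
cycle 2: W0.I2
cycle 3: W1.I0
cycle 4: W1.I1
cycle 5: W0.I3
cycle 6: W1.I2
cycle 7: W2.I0
cycle 8: W3.I0
cycle 9: W3.I1
cycle 10: W3.I2
cycle 11: W3.I3
cycle 12: W2.I1
cycle 13: idle
cycle 14: idle
cycle 15: idle
cycle 16: W3.I4
cycle 17: W2.I2
cycle 18: idle
cycle 19: idle
cycle 20: idle
cycle 21: W3.I5
cycle 22: W2.I3

Answer: 23 cycles, utilization 17/23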